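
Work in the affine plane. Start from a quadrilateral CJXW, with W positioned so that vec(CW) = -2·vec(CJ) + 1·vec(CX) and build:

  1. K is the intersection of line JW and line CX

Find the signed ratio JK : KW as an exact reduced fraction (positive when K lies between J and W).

JK:KW = 1/2

Assign C = (0, 0), J = (1, 0), X = (0, 1), W = (-2, 1) — the answer is frame-independent, so this choice is without loss of generality.
1. K is the intersection of line JW and line CX ⇒ K = (0, 1/3)
K = J + t·(W−J) with t = 1/3, so JK:KW = t:(1−t) = 1/3:2/3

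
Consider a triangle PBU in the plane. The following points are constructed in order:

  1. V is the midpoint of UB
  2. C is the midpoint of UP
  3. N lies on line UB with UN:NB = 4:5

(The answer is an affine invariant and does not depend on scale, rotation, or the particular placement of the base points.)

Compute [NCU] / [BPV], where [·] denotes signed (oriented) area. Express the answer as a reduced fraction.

[NCU]:[BPV] = 4/9

Assign P = (0, 0), B = (1, 0), U = (0, 1) — the answer is frame-independent, so this choice is without loss of generality.
1. V is the midpoint of UB ⇒ V = (1/2, 1/2)
2. C is the midpoint of UP ⇒ C = (0, 1/2)
3. N lies on line UB with UN:NB = 4:5 ⇒ N = (4/9, 5/9)
2·[NCU] = -2/9, 2·[BPV] = -1/2
[NCU]:[BPV] = -2/9:-1/2 = 4/9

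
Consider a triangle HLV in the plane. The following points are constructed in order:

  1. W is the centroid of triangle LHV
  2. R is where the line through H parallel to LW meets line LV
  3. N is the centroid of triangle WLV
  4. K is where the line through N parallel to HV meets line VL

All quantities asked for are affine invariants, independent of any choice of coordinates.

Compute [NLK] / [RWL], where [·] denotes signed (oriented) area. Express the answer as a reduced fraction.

Set H = (0, 0), L = (1, 0), V = (0, 1); any affine frame gives the same invariant.
1. W is the centroid of triangle LHV ⇒ W = (1/3, 1/3)
2. R is where the line through H parallel to LW meets line LV ⇒ R = (2, -1)
3. N is the centroid of triangle WLV ⇒ N = (4/9, 4/9)
4. K is where the line through N parallel to HV meets line VL ⇒ K = (4/9, 5/9)
2·[NLK] = 5/81, 2·[RWL] = -1/3
[NLK]:[RWL] = 5/81:-1/3 = -5/27

[NLK]:[RWL] = -5/27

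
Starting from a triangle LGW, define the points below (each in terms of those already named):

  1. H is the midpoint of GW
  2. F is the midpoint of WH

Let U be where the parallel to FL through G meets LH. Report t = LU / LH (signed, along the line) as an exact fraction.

t = 3

Assign L = (0, 0), G = (1, 0), W = (0, 1) — the answer is frame-independent, so this choice is without loss of generality.
1. H is the midpoint of GW ⇒ H = (1/2, 1/2)
2. F is the midpoint of WH ⇒ F = (1/4, 3/4)
through G parallel to FL: direction (-1/4, -3/4); meets LH at U = (3/2, 3/2)
U = L + t·(H−L) with t = 3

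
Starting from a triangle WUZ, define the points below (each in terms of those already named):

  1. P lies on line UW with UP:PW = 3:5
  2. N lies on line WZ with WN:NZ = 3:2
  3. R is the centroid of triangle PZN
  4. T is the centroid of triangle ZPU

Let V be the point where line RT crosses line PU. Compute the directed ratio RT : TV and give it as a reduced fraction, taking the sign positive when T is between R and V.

RT:TV = 3/5

Set W = (0, 0), U = (1, 0), Z = (0, 1); any affine frame gives the same invariant.
1. P lies on line UW with UP:PW = 3:5 ⇒ P = (5/8, 0)
2. N lies on line WZ with WN:NZ = 3:2 ⇒ N = (0, 3/5)
3. R is the centroid of triangle PZN ⇒ R = (5/24, 8/15)
4. T is the centroid of triangle ZPU ⇒ T = (13/24, 1/3)
line RT meets PU at V = (79/72, 0)
T = R + t·(V−R) with t = 3/8, so RT:TV = 3/8:5/8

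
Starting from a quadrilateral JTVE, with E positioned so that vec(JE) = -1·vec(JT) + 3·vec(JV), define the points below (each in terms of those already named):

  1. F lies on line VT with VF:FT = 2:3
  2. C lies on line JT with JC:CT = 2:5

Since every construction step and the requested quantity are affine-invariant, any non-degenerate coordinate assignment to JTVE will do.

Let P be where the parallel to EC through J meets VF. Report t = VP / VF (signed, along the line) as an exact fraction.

Choose coordinates J = (0, 0), T = (1, 0), V = (0, 1), E = (-1, 3).
1. F lies on line VT with VF:FT = 2:3 ⇒ F = (2/5, 3/5)
2. C lies on line JT with JC:CT = 2:5 ⇒ C = (2/7, 0)
through J parallel to EC: direction (9/7, -3); meets VF at P = (-3/4, 7/4)
P = V + t·(F−V) with t = -15/8

t = -15/8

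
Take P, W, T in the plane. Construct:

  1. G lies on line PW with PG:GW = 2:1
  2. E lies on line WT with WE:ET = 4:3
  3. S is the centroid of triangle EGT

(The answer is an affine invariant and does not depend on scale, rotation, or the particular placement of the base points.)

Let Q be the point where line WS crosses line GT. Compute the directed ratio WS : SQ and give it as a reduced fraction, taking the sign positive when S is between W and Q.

Choose coordinates P = (0, 0), W = (1, 0), T = (0, 1).
1. G lies on line PW with PG:GW = 2:1 ⇒ G = (2/3, 0)
2. E lies on line WT with WE:ET = 4:3 ⇒ E = (3/7, 4/7)
3. S is the centroid of triangle EGT ⇒ S = (23/63, 11/21)
line WS meets GT at Q = (7/27, 11/18)
S = W + t·(Q−W) with t = 6/7, so WS:SQ = 6/7:1/7

WS:SQ = 6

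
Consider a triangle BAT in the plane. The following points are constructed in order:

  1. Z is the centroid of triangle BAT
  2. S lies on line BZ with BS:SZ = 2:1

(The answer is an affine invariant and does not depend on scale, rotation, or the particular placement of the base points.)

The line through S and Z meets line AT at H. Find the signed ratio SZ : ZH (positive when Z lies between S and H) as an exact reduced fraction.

SZ:ZH = 2/3

Assign B = (0, 0), A = (1, 0), T = (0, 1) — the answer is frame-independent, so this choice is without loss of generality.
1. Z is the centroid of triangle BAT ⇒ Z = (1/3, 1/3)
2. S lies on line BZ with BS:SZ = 2:1 ⇒ S = (2/9, 2/9)
line SZ meets AT at H = (1/2, 1/2)
Z = S + t·(H−S) with t = 2/5, so SZ:ZH = 2/5:3/5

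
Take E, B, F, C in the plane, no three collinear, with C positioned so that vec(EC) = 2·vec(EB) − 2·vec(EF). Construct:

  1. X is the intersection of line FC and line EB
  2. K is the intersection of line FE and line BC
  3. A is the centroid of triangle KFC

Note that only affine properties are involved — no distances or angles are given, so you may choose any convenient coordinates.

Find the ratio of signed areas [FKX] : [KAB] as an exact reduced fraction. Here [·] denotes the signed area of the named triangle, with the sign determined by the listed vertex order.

[FKX]:[KAB] = -2

Set E = (0, 0), B = (1, 0), F = (0, 1), C = (2, -2); any affine frame gives the same invariant.
1. X is the intersection of line FC and line EB ⇒ X = (2/3, 0)
2. K is the intersection of line FE and line BC ⇒ K = (0, 2)
3. A is the centroid of triangle KFC ⇒ A = (2/3, 1/3)
2·[FKX] = -2/3, 2·[KAB] = 1/3
[FKX]:[KAB] = -2/3:1/3 = -2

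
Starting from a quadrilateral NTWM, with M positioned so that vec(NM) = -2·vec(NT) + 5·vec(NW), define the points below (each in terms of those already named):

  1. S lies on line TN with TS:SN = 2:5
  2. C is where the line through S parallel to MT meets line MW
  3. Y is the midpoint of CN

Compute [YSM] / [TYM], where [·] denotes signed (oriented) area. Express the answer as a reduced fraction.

Assign N = (0, 0), T = (1, 0), W = (0, 1), M = (-2, 5) — the answer is frame-independent, so this choice is without loss of generality.
1. S lies on line TN with TS:SN = 2:5 ⇒ S = (5/7, 0)
2. C is where the line through S parallel to MT meets line MW ⇒ C = (-4/7, 15/7)
3. Y is the midpoint of CN ⇒ Y = (-2/7, 15/14)
2·[YSM] = 205/98, 2·[TYM] = -45/14
[YSM]:[TYM] = 205/98:-45/14 = -41/63

[YSM]:[TYM] = -41/63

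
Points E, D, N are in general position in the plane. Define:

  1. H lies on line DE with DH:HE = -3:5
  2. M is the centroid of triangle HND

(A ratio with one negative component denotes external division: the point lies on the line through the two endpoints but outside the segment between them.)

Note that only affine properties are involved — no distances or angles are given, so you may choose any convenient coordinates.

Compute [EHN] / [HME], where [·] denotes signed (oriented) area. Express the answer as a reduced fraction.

[EHN]:[HME] = 3

Assign E = (0, 0), D = (1, 0), N = (0, 1) — the answer is frame-independent, so this choice is without loss of generality.
1. H lies on line DE with DH:HE = -3:5 ⇒ H = (5/2, 0)
2. M is the centroid of triangle HND ⇒ M = (7/6, 1/3)
2·[EHN] = 5/2, 2·[HME] = 5/6
[EHN]:[HME] = 5/2:5/6 = 3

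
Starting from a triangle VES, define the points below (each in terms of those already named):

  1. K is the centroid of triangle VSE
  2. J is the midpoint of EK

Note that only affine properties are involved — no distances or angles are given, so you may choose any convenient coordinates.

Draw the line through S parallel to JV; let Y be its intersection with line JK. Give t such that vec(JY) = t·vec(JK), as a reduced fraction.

t = 4

Set V = (0, 0), E = (1, 0), S = (0, 1); any affine frame gives the same invariant.
1. K is the centroid of triangle VSE ⇒ K = (1/3, 1/3)
2. J is the midpoint of EK ⇒ J = (2/3, 1/6)
through S parallel to JV: direction (-2/3, -1/6); meets JK at Y = (-2/3, 5/6)
Y = J + t·(K−J) with t = 4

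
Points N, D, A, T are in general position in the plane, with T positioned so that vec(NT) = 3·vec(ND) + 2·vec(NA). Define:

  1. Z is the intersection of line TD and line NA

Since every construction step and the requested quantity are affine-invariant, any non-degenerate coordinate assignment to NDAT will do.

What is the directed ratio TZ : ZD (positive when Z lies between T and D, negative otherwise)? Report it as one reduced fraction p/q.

TZ:ZD = -3

Assign N = (0, 0), D = (1, 0), A = (0, 1), T = (3, 2) — the answer is frame-independent, so this choice is without loss of generality.
1. Z is the intersection of line TD and line NA ⇒ Z = (0, -1)
Z = T + t·(D−T) with t = 3/2, so TZ:ZD = t:(1−t) = 3/2:-1/2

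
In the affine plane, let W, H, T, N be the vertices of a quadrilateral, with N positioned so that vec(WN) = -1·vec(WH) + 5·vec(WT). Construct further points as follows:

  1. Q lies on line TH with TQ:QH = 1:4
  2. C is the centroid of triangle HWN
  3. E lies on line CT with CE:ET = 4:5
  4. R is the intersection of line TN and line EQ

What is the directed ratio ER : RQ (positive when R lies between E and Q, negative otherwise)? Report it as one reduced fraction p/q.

ER:RQ = -50/81

Choose coordinates W = (0, 0), H = (1, 0), T = (0, 1), N = (-1, 5).
1. Q lies on line TH with TQ:QH = 1:4 ⇒ Q = (1/5, 4/5)
2. C is the centroid of triangle HWN ⇒ C = (0, 5/3)
3. E lies on line CT with CE:ET = 4:5 ⇒ E = (0, 37/27)
4. R is the intersection of line TN and line EQ ⇒ R = (-10/31, 71/31)
R = E + t·(Q−E) with t = -50/31, so ER:RQ = t:(1−t) = -50/31:81/31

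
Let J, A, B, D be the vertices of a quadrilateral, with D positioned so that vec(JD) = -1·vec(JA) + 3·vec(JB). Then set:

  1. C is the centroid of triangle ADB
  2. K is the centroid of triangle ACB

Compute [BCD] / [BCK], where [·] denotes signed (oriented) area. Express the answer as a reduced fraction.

Work in coordinates with J = (0, 0), A = (1, 0), B = (0, 1), D = (-1, 3).
1. C is the centroid of triangle ADB ⇒ C = (0, 4/3)
2. K is the centroid of triangle ACB ⇒ K = (1/3, 7/9)
2·[BCD] = 1/3, 2·[BCK] = -1/9
[BCD]:[BCK] = 1/3:-1/9 = -3

[BCD]:[BCK] = -3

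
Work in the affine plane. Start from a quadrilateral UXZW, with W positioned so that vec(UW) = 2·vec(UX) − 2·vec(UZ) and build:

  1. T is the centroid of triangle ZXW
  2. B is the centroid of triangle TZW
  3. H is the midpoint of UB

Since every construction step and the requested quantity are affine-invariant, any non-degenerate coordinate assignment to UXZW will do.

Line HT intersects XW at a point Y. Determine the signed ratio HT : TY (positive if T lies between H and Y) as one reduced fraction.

HT:TY = 8/3

Assign U = (0, 0), X = (1, 0), Z = (0, 1), W = (2, -2) — the answer is frame-independent, so this choice is without loss of generality.
1. T is the centroid of triangle ZXW ⇒ T = (1, -1/3)
2. B is the centroid of triangle TZW ⇒ B = (1, -4/9)
3. H is the midpoint of UB ⇒ H = (1/2, -2/9)
line HT meets XW at Y = (19/16, -3/8)
T = H + t·(Y−H) with t = 8/11, so HT:TY = 8/11:3/11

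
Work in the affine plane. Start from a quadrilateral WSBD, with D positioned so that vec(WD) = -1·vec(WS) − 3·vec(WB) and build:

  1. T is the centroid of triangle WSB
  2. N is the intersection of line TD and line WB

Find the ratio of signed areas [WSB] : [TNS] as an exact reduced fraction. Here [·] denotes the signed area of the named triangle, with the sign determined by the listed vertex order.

[WSB]:[TNS] = 3/2

Work in coordinates with W = (0, 0), S = (1, 0), B = (0, 1), D = (-1, -3).
1. T is the centroid of triangle WSB ⇒ T = (1/3, 1/3)
2. N is the intersection of line TD and line WB ⇒ N = (0, -1/2)
2·[WSB] = 1, 2·[TNS] = 2/3
[WSB]:[TNS] = 1:2/3 = 3/2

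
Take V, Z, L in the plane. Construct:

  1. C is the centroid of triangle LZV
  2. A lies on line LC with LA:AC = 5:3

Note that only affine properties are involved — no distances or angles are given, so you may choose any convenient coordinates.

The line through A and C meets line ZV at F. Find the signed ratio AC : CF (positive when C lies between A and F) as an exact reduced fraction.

Assign V = (0, 0), Z = (1, 0), L = (0, 1) — the answer is frame-independent, so this choice is without loss of generality.
1. C is the centroid of triangle LZV ⇒ C = (1/3, 1/3)
2. A lies on line LC with LA:AC = 5:3 ⇒ A = (5/24, 7/12)
line AC meets ZV at F = (1/2, 0)
C = A + t·(F−A) with t = 3/7, so AC:CF = 3/7:4/7

AC:CF = 3/4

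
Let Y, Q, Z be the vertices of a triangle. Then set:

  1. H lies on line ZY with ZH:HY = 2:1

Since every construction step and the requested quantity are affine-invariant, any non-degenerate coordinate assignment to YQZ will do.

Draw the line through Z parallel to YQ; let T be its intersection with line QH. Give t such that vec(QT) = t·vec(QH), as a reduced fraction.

t = 3

Work in coordinates with Y = (0, 0), Q = (1, 0), Z = (0, 1).
1. H lies on line ZY with ZH:HY = 2:1 ⇒ H = (0, 1/3)
through Z parallel to YQ: direction (1, 0); meets QH at T = (-2, 1)
T = Q + t·(H−Q) with t = 3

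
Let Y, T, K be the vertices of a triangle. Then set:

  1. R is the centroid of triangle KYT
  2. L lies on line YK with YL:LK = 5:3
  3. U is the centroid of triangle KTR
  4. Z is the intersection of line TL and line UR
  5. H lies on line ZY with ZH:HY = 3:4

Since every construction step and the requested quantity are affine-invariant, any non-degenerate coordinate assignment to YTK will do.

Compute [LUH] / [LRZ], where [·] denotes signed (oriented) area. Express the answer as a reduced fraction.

[LUH]:[LRZ] = -92/21

Assign Y = (0, 0), T = (1, 0), K = (0, 1) — the answer is frame-independent, so this choice is without loss of generality.
1. R is the centroid of triangle KYT ⇒ R = (1/3, 1/3)
2. L lies on line YK with YL:LK = 5:3 ⇒ L = (0, 5/8)
3. U is the centroid of triangle KTR ⇒ U = (4/9, 4/9)
4. Z is the intersection of line TL and line UR ⇒ Z = (5/13, 5/13)
5. H lies on line ZY with ZH:HY = 3:4 ⇒ H = (20/91, 20/91)
2·[LUH] = -115/819, 2·[LRZ] = 5/156
[LUH]:[LRZ] = -115/819:5/156 = -92/21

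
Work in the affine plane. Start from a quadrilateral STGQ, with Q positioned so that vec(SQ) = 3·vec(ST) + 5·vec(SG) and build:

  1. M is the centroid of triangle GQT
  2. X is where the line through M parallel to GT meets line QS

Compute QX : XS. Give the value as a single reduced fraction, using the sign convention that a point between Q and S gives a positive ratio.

QX:XS = 7/5

Choose coordinates S = (0, 0), T = (1, 0), G = (0, 1), Q = (3, 5).
1. M is the centroid of triangle GQT ⇒ M = (4/3, 2)
2. X is where the line through M parallel to GT meets line QS ⇒ X = (5/4, 25/12)
X = Q + t·(S−Q) with t = 7/12, so QX:XS = t:(1−t) = 7/12:5/12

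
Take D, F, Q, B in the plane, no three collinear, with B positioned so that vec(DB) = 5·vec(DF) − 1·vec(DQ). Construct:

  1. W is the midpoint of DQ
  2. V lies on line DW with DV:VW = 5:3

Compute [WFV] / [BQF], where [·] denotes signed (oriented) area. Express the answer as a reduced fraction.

[WFV]:[BQF] = -1/16

Work in coordinates with D = (0, 0), F = (1, 0), Q = (0, 1), B = (5, -1).
1. W is the midpoint of DQ ⇒ W = (0, 1/2)
2. V lies on line DW with DV:VW = 5:3 ⇒ V = (0, 5/16)
2·[WFV] = -3/16, 2·[BQF] = 3
[WFV]:[BQF] = -3/16:3 = -1/16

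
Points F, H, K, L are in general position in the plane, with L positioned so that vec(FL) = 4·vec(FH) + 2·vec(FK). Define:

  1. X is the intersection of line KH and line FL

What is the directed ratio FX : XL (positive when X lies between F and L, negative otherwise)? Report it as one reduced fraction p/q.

FX:XL = 1/5

Choose coordinates F = (0, 0), H = (1, 0), K = (0, 1), L = (4, 2).
1. X is the intersection of line KH and line FL ⇒ X = (2/3, 1/3)
X = F + t·(L−F) with t = 1/6, so FX:XL = t:(1−t) = 1/6:5/6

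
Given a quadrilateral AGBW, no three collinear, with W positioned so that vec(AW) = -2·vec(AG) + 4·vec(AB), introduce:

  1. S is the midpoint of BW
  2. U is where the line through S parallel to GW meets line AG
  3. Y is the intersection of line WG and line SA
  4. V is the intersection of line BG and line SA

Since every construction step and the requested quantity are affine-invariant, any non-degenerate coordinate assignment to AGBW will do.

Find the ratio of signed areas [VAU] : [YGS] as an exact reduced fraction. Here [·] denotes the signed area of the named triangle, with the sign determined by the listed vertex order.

Choose coordinates A = (0, 0), G = (1, 0), B = (0, 1), W = (-2, 4).
1. S is the midpoint of BW ⇒ S = (-1, 5/2)
2. U is where the line through S parallel to GW meets line AG ⇒ U = (7/8, 0)
3. Y is the intersection of line WG and line SA ⇒ Y = (-8/7, 20/7)
4. V is the intersection of line BG and line SA ⇒ V = (-2/3, 5/3)
2·[VAU] = 35/24, 2·[YGS] = -5/14
[VAU]:[YGS] = 35/24:-5/14 = -49/12

[VAU]:[YGS] = -49/12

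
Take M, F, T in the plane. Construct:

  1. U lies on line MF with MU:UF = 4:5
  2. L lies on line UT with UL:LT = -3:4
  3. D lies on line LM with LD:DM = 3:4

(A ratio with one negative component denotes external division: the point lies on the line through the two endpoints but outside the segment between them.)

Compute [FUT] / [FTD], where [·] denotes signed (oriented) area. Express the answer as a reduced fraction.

Work in coordinates with M = (0, 0), F = (1, 0), T = (0, 1).
1. U lies on line MF with MU:UF = 4:5 ⇒ U = (4/9, 0)
2. L lies on line UT with UL:LT = -3:4 ⇒ L = (16/9, -3)
3. D lies on line LM with LD:DM = 3:4 ⇒ D = (64/63, -12/7)
2·[FUT] = -5/9, 2·[FTD] = 107/63
[FUT]:[FTD] = -5/9:107/63 = -35/107

[FUT]:[FTD] = -35/107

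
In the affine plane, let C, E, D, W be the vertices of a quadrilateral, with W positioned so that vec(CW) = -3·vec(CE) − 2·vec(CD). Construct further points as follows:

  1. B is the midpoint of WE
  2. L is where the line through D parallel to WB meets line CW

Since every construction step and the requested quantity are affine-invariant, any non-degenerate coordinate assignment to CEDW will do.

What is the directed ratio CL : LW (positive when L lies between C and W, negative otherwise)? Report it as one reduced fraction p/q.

CL:LW = -2/3

Work in coordinates with C = (0, 0), E = (1, 0), D = (0, 1), W = (-3, -2).
1. B is the midpoint of WE ⇒ B = (-1, -1)
2. L is where the line through D parallel to WB meets line CW ⇒ L = (6, 4)
L = C + t·(W−C) with t = -2, so CL:LW = t:(1−t) = -2:3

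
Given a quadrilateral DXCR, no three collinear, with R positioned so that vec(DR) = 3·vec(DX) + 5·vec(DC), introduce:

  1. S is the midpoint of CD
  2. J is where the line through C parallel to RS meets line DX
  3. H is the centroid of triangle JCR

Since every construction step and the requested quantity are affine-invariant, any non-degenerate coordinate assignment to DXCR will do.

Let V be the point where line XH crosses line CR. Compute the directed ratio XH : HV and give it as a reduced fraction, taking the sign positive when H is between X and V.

XH:HV = 62

Set D = (0, 0), X = (1, 0), C = (0, 1), R = (3, 5); any affine frame gives the same invariant.
1. S is the midpoint of CD ⇒ S = (0, 1/2)
2. J is where the line through C parallel to RS meets line DX ⇒ J = (-2/3, 0)
3. H is the centroid of triangle JCR ⇒ H = (7/9, 2)
line XH meets CR at V = (24/31, 63/31)
H = X + t·(V−X) with t = 62/63, so XH:HV = 62/63:1/63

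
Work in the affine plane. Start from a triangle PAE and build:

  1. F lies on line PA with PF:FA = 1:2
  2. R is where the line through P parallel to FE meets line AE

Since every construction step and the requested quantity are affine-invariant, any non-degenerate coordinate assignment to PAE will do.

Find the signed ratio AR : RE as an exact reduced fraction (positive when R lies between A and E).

AR:RE = -3

Assign P = (0, 0), A = (1, 0), E = (0, 1) — the answer is frame-independent, so this choice is without loss of generality.
1. F lies on line PA with PF:FA = 1:2 ⇒ F = (1/3, 0)
2. R is where the line through P parallel to FE meets line AE ⇒ R = (-1/2, 3/2)
R = A + t·(E−A) with t = 3/2, so AR:RE = t:(1−t) = 3/2:-1/2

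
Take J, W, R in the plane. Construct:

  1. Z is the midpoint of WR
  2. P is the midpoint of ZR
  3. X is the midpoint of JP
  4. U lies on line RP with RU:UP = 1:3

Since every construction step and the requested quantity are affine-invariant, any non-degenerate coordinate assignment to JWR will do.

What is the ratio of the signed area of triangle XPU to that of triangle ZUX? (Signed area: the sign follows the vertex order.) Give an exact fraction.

Work in coordinates with J = (0, 0), W = (1, 0), R = (0, 1).
1. Z is the midpoint of WR ⇒ Z = (1/2, 1/2)
2. P is the midpoint of ZR ⇒ P = (1/4, 3/4)
3. X is the midpoint of JP ⇒ X = (1/8, 3/8)
4. U lies on line RP with RU:UP = 1:3 ⇒ U = (1/16, 15/16)
2·[XPU] = 3/32, 2·[ZUX] = 7/32
[XPU]:[ZUX] = 3/32:7/32 = 3/7

[XPU]:[ZUX] = 3/7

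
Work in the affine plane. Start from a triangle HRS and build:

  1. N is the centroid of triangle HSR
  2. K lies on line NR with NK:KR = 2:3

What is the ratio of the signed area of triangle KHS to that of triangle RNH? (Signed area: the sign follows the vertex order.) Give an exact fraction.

Work in coordinates with H = (0, 0), R = (1, 0), S = (0, 1).
1. N is the centroid of triangle HSR ⇒ N = (1/3, 1/3)
2. K lies on line NR with NK:KR = 2:3 ⇒ K = (3/5, 1/5)
2·[KHS] = -3/5, 2·[RNH] = 1/3
[KHS]:[RNH] = -3/5:1/3 = -9/5

[KHS]:[RNH] = -9/5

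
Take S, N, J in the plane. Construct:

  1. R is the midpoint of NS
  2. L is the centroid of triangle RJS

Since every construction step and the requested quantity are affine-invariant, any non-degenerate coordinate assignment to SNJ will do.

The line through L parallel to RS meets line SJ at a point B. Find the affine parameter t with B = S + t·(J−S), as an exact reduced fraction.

t = 1/3

Choose coordinates S = (0, 0), N = (1, 0), J = (0, 1).
1. R is the midpoint of NS ⇒ R = (1/2, 0)
2. L is the centroid of triangle RJS ⇒ L = (1/6, 1/3)
through L parallel to RS: direction (-1/2, 0); meets SJ at B = (0, 1/3)
B = S + t·(J−S) with t = 1/3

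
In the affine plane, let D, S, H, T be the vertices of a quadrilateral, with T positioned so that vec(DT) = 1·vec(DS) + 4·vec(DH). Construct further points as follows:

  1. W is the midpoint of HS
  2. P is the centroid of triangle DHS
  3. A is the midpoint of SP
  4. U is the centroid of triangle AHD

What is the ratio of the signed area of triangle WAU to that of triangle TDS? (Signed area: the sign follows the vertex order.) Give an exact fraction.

[WAU]:[TDS] = -1/36

Set D = (0, 0), S = (1, 0), H = (0, 1), T = (1, 4); any affine frame gives the same invariant.
1. W is the midpoint of HS ⇒ W = (1/2, 1/2)
2. P is the centroid of triangle DHS ⇒ P = (1/3, 1/3)
3. A is the midpoint of SP ⇒ A = (2/3, 1/6)
4. U is the centroid of triangle AHD ⇒ U = (2/9, 7/18)
2·[WAU] = -1/9, 2·[TDS] = 4
[WAU]:[TDS] = -1/9:4 = -1/36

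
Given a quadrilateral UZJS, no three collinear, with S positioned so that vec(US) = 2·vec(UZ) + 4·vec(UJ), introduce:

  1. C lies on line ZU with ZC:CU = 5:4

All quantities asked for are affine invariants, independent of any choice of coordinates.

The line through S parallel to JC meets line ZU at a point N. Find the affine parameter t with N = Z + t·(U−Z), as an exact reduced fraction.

t = -25/9

Choose coordinates U = (0, 0), Z = (1, 0), J = (0, 1), S = (2, 4).
1. C lies on line ZU with ZC:CU = 5:4 ⇒ C = (4/9, 0)
through S parallel to JC: direction (4/9, -1); meets ZU at N = (34/9, 0)
N = Z + t·(U−Z) with t = -25/9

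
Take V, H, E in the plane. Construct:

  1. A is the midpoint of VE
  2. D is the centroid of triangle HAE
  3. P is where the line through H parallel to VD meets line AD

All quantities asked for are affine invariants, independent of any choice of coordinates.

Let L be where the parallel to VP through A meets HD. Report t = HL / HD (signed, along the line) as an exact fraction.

Assign V = (0, 0), H = (1, 0), E = (0, 1) — the answer is frame-independent, so this choice is without loss of generality.
1. A is the midpoint of VE ⇒ A = (0, 1/2)
2. D is the centroid of triangle HAE ⇒ D = (1/3, 1/2)
3. P is where the line through H parallel to VD meets line AD ⇒ P = (4/3, 1/2)
through A parallel to VP: direction (4/3, 1/2); meets HD at L = (2/9, 7/12)
L = H + t·(D−H) with t = 7/6

t = 7/6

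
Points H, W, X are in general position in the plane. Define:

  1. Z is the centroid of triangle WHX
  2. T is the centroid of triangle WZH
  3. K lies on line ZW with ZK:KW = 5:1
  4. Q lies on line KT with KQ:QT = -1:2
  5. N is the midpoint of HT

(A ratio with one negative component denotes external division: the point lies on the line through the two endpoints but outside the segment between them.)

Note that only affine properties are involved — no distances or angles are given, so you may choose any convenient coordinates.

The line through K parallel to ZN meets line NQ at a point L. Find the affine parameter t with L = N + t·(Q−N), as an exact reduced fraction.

t = 10/17

Choose coordinates H = (0, 0), W = (1, 0), X = (0, 1).
1. Z is the centroid of triangle WHX ⇒ Z = (1/3, 1/3)
2. T is the centroid of triangle WZH ⇒ T = (4/9, 1/9)
3. K lies on line ZW with ZK:KW = 5:1 ⇒ K = (8/9, 1/18)
4. Q lies on line KT with KQ:QT = -1:2 ⇒ Q = (4/3, 0)
5. N is the midpoint of HT ⇒ N = (2/9, 1/18)
through K parallel to ZN: direction (-1/9, -5/18); meets NQ at L = (134/153, 7/306)
L = N + t·(Q−N) with t = 10/17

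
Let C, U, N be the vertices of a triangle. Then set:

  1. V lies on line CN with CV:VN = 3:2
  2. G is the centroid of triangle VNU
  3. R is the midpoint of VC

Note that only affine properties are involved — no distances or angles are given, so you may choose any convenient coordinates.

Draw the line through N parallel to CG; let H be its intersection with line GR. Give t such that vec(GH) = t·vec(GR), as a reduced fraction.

t = 10/3

Set C = (0, 0), U = (1, 0), N = (0, 1); any affine frame gives the same invariant.
1. V lies on line CN with CV:VN = 3:2 ⇒ V = (0, 3/5)
2. G is the centroid of triangle VNU ⇒ G = (1/3, 8/15)
3. R is the midpoint of VC ⇒ R = (0, 3/10)
through N parallel to CG: direction (1/3, 8/15); meets GR at H = (-7/9, -11/45)
H = G + t·(R−G) with t = 10/3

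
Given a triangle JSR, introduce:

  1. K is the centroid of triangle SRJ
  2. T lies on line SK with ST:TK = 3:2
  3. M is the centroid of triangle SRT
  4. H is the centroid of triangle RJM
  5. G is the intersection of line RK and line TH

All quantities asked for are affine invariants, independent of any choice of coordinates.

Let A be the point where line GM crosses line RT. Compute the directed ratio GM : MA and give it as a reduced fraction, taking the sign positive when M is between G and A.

Work in coordinates with J = (0, 0), S = (1, 0), R = (0, 1).
1. K is the centroid of triangle SRJ ⇒ K = (1/3, 1/3)
2. T lies on line SK with ST:TK = 3:2 ⇒ T = (3/5, 1/5)
3. M is the centroid of triangle SRT ⇒ M = (8/15, 2/5)
4. H is the centroid of triangle RJM ⇒ H = (8/45, 7/15)
5. G is the intersection of line RK and line TH ⇒ G = (4/13, 5/13)
line GM meets RT at A = (84/185, 73/185)
M = G + t·(A−G) with t = 37/24, so GM:MA = 37/24:-13/24

GM:MA = -37/13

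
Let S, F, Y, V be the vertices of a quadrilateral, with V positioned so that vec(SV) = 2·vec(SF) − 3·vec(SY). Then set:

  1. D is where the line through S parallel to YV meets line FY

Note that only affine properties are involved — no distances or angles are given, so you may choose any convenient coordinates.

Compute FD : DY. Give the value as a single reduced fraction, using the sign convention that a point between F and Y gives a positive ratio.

FD:DY = -2

Work in coordinates with S = (0, 0), F = (1, 0), Y = (0, 1), V = (2, -3).
1. D is where the line through S parallel to YV meets line FY ⇒ D = (-1, 2)
D = F + t·(Y−F) with t = 2, so FD:DY = t:(1−t) = 2:-1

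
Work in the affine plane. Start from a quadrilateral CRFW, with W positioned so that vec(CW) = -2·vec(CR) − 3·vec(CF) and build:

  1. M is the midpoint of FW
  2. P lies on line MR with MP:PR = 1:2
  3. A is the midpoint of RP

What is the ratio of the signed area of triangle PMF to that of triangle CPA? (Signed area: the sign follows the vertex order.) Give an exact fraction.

[PMF]:[CPA] = -3

Work in coordinates with C = (0, 0), R = (1, 0), F = (0, 1), W = (-2, -3).
1. M is the midpoint of FW ⇒ M = (-1, -1)
2. P lies on line MR with MP:PR = 1:2 ⇒ P = (-1/3, -2/3)
3. A is the midpoint of RP ⇒ A = (1/3, -1/3)
2·[PMF] = -1, 2·[CPA] = 1/3
[PMF]:[CPA] = -1:1/3 = -3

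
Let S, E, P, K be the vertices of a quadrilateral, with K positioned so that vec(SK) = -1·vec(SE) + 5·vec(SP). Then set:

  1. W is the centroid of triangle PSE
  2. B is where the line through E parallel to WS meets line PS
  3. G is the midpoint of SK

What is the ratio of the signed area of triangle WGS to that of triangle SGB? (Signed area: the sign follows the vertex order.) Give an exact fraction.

Assign S = (0, 0), E = (1, 0), P = (0, 1), K = (-1, 5) — the answer is frame-independent, so this choice is without loss of generality.
1. W is the centroid of triangle PSE ⇒ W = (1/3, 1/3)
2. B is where the line through E parallel to WS meets line PS ⇒ B = (0, -1)
3. G is the midpoint of SK ⇒ G = (-1/2, 5/2)
2·[WGS] = 1, 2·[SGB] = 1/2
[WGS]:[SGB] = 1:1/2 = 2

[WGS]:[SGB] = 2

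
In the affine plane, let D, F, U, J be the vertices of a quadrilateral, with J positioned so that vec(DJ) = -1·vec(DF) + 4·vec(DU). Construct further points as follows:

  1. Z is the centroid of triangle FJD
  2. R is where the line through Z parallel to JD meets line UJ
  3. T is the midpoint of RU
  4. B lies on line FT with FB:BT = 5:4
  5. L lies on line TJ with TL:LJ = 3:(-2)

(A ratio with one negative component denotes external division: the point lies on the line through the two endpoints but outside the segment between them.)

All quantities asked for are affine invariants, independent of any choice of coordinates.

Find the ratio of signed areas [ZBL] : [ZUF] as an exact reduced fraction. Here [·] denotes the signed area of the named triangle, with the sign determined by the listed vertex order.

[ZBL]:[ZUF] = 271/54

Assign D = (0, 0), F = (1, 0), U = (0, 1), J = (-1, 4) — the answer is frame-independent, so this choice is without loss of generality.
1. Z is the centroid of triangle FJD ⇒ Z = (0, 4/3)
2. R is where the line through Z parallel to JD meets line UJ ⇒ R = (1/3, 0)
3. T is the midpoint of RU ⇒ T = (1/6, 1/2)
4. B lies on line FT with FB:BT = 5:4 ⇒ B = (29/54, 5/18)
5. L lies on line TJ with TL:LJ = 3:(-2) ⇒ L = (-10/3, 11)
2·[ZBL] = 271/162, 2·[ZUF] = 1/3
[ZBL]:[ZUF] = 271/162:1/3 = 271/54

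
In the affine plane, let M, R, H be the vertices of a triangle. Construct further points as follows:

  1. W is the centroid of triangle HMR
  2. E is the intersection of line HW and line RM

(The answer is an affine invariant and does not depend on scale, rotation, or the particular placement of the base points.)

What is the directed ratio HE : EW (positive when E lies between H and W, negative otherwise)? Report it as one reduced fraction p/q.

HE:EW = -3

Choose coordinates M = (0, 0), R = (1, 0), H = (0, 1).
1. W is the centroid of triangle HMR ⇒ W = (1/3, 1/3)
2. E is the intersection of line HW and line RM ⇒ E = (1/2, 0)
E = H + t·(W−H) with t = 3/2, so HE:EW = t:(1−t) = 3/2:-1/2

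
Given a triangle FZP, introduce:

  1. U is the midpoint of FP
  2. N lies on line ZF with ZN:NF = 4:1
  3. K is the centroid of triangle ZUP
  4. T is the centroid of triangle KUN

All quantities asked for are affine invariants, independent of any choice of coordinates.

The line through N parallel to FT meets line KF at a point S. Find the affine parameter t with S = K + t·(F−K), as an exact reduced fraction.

Set F = (0, 0), Z = (1, 0), P = (0, 1); any affine frame gives the same invariant.
1. U is the midpoint of FP ⇒ U = (0, 1/2)
2. N lies on line ZF with ZN:NF = 4:1 ⇒ N = (1/5, 0)
3. K is the centroid of triangle ZUP ⇒ K = (1/3, 1/2)
4. T is the centroid of triangle KUN ⇒ T = (8/45, 1/3)
through N parallel to FT: direction (8/45, 1/3); meets KF at S = (1, 3/2)
S = K + t·(F−K) with t = -2

t = -2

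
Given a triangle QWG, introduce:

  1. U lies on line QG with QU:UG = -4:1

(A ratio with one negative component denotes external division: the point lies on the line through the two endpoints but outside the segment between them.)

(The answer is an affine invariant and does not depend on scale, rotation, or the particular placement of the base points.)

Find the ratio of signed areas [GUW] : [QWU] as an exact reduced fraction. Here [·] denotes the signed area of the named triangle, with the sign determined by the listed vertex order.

Assign Q = (0, 0), W = (1, 0), G = (0, 1) — the answer is frame-independent, so this choice is without loss of generality.
1. U lies on line QG with QU:UG = -4:1 ⇒ U = (0, 4/3)
2·[GUW] = -1/3, 2·[QWU] = 4/3
[GUW]:[QWU] = -1/3:4/3 = -1/4

[GUW]:[QWU] = -1/4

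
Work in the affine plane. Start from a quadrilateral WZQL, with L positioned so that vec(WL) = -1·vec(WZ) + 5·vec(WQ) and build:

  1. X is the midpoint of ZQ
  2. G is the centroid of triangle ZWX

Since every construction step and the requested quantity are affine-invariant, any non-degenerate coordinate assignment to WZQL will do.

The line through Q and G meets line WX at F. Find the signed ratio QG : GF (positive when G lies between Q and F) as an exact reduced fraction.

QG:GF = -4

Assign W = (0, 0), Z = (1, 0), Q = (0, 1), L = (-1, 5) — the answer is frame-independent, so this choice is without loss of generality.
1. X is the midpoint of ZQ ⇒ X = (1/2, 1/2)
2. G is the centroid of triangle ZWX ⇒ G = (1/2, 1/6)
line QG meets WX at F = (3/8, 3/8)
G = Q + t·(F−Q) with t = 4/3, so QG:GF = 4/3:-1/3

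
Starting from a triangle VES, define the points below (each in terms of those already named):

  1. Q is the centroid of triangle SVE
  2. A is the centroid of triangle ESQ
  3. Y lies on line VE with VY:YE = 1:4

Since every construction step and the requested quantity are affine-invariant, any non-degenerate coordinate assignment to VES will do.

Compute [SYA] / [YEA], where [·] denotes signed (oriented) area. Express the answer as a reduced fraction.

Set V = (0, 0), E = (1, 0), S = (0, 1); any affine frame gives the same invariant.
1. Q is the centroid of triangle SVE ⇒ Q = (1/3, 1/3)
2. A is the centroid of triangle ESQ ⇒ A = (4/9, 4/9)
3. Y lies on line VE with VY:YE = 1:4 ⇒ Y = (1/5, 0)
2·[SYA] = 1/3, 2·[YEA] = 16/45
[SYA]:[YEA] = 1/3:16/45 = 15/16

[SYA]:[YEA] = 15/16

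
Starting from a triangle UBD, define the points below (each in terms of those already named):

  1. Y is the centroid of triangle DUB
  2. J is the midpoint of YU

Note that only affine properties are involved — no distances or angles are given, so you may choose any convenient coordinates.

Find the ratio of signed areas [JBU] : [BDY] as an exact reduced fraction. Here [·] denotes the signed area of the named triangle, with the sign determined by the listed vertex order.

[JBU]:[BDY] = -1/2

Choose coordinates U = (0, 0), B = (1, 0), D = (0, 1).
1. Y is the centroid of triangle DUB ⇒ Y = (1/3, 1/3)
2. J is the midpoint of YU ⇒ J = (1/6, 1/6)
2·[JBU] = -1/6, 2·[BDY] = 1/3
[JBU]:[BDY] = -1/6:1/3 = -1/2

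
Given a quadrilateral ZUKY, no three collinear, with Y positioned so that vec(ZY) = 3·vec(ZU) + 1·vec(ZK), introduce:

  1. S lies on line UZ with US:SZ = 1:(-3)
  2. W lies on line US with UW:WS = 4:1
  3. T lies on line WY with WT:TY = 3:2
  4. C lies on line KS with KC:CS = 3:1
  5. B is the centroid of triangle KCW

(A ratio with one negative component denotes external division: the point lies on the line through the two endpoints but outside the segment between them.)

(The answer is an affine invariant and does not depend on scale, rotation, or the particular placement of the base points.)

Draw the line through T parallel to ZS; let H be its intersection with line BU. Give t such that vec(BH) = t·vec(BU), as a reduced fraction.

t = -11/25

Work in coordinates with Z = (0, 0), U = (1, 0), K = (0, 1), Y = (3, 1).
1. S lies on line UZ with US:SZ = 1:(-3) ⇒ S = (3/2, 0)
2. W lies on line US with UW:WS = 4:1 ⇒ W = (7/5, 0)
3. T lies on line WY with WT:TY = 3:2 ⇒ T = (59/25, 3/5)
4. C lies on line KS with KC:CS = 3:1 ⇒ C = (9/8, 1/4)
5. B is the centroid of triangle KCW ⇒ B = (101/120, 5/12)
through T parallel to ZS: direction (3/2, 0); meets BU at H = (193/250, 3/5)
H = B + t·(U−B) with t = -11/25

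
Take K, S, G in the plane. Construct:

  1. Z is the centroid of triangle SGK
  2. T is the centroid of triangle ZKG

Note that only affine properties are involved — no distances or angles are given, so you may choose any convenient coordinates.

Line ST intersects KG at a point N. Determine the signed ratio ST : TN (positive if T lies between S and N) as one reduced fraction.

ST:TN = 8

Assign K = (0, 0), S = (1, 0), G = (0, 1) — the answer is frame-independent, so this choice is without loss of generality.
1. Z is the centroid of triangle SGK ⇒ Z = (1/3, 1/3)
2. T is the centroid of triangle ZKG ⇒ T = (1/9, 4/9)
line ST meets KG at N = (0, 1/2)
T = S + t·(N−S) with t = 8/9, so ST:TN = 8/9:1/9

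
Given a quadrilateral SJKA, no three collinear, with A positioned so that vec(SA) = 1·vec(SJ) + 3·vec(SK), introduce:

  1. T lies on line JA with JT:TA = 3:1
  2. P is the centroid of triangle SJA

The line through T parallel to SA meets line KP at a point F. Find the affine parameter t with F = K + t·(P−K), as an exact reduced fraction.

t = 7/8

Choose coordinates S = (0, 0), J = (1, 0), K = (0, 1), A = (1, 3).
1. T lies on line JA with JT:TA = 3:1 ⇒ T = (1, 9/4)
2. P is the centroid of triangle SJA ⇒ P = (2/3, 1)
through T parallel to SA: direction (1, 3); meets KP at F = (7/12, 1)
F = K + t·(P−K) with t = 7/8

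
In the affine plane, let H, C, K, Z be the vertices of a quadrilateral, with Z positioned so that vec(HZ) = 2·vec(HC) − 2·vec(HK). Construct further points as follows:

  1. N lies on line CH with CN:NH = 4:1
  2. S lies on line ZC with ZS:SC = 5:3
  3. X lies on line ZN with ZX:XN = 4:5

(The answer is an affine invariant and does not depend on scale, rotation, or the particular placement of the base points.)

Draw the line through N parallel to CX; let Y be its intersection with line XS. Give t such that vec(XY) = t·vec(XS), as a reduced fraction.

t = -10/3

Choose coordinates H = (0, 0), C = (1, 0), K = (0, 1), Z = (2, -2).
1. N lies on line CH with CN:NH = 4:1 ⇒ N = (1/5, 0)
2. S lies on line ZC with ZS:SC = 5:3 ⇒ S = (11/8, -3/4)
3. X lies on line ZN with ZX:XN = 4:5 ⇒ X = (6/5, -10/9)
through N parallel to CX: direction (1/5, -10/9); meets XS at Y = (37/60, -125/54)
Y = X + t·(S−X) with t = -10/3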